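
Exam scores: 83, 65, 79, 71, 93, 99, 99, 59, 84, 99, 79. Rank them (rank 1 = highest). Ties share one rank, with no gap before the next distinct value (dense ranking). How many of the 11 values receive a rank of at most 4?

6

Sorted (descending): 99, 99, 99, 93, 84, 83, 79, 79, 71, 65, 59
The 3 values of 99 share dense rank 1.
The 2 values of 79 share dense rank 5.
Remaining distinct values take the next consecutive integers.
Ranks ≤ 4: {1, 1, 1, 2, 3, 4} → 6 values.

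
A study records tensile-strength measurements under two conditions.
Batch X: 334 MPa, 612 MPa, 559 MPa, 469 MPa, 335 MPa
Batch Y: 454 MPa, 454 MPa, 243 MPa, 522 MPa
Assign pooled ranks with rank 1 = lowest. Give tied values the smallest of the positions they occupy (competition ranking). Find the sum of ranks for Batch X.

28

Sorted (ascending): 243, 334, 335, 454, 454, 469, 522, 559, 612
The 2 values of 454 occupy positions 4–5 → each gets rank 4.
Batch X values → pooled ranks: 334→2, 612→9, 559→8, 469→6, 335→3
Rank sum = 2 + 9 + 8 + 6 + 3 = 28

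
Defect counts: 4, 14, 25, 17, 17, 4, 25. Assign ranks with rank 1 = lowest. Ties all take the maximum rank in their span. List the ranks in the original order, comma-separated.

Sorted (ascending): 4, 4, 14, 17, 17, 25, 25
The 2 values of 4 occupy positions 1–2 → each gets rank 2.
The 2 values of 17 occupy positions 4–5 → each gets rank 5.
The 2 values of 25 occupy positions 6–7 → each gets rank 7.

2, 3, 7, 5, 5, 2, 7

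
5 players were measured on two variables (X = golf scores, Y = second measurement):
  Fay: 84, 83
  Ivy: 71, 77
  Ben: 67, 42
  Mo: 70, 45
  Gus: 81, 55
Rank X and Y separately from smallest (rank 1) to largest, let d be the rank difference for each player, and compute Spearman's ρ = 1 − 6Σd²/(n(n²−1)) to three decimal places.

Ranks of variable 1: 5, 3, 1, 2, 4
Ranks of variable 2: 5, 4, 1, 2, 3
d = r₁ − r₂: 0, -1, 0, 0, 1
d²: 0, 1, 0, 0, 1; Σd² = 2
ρ = 1 − 6·2/(5·24) = 1 − 12/120 = 0.900

0.900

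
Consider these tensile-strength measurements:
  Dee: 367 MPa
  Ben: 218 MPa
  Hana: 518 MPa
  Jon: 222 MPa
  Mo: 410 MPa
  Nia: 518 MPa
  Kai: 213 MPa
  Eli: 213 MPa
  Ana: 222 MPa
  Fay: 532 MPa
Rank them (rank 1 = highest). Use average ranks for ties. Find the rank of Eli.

9.5

Sorted (descending): 532, 518, 518, 410, 367, 222, 222, 218, 213, 213
The 2 values of 518 occupy positions 2–3 → average rank (2+3)/2 = 2.5.
The 2 values of 222 occupy positions 6–7 → average rank (6+7)/2 = 6.5.
The 2 values of 213 occupy positions 9–10 → average rank (9+10)/2 = 9.5.
Eli has value 213 MPa → rank 9.5.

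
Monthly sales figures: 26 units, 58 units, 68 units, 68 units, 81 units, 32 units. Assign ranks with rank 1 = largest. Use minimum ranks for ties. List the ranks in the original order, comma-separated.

6, 4, 2, 2, 1, 5

Sorted (descending): 81, 68, 68, 58, 32, 26
The 2 values of 68 occupy positions 2–3 → each gets rank 2.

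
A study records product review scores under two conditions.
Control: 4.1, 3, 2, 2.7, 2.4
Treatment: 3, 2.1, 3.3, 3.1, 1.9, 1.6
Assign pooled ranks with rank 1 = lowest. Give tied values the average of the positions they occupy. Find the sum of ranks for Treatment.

33.5

Sorted (ascending): 1.6, 1.9, 2, 2.1, 2.4, 2.7, 3, 3, 3.1, 3.3, 4.1
The 2 values of 3 occupy positions 7–8 → average rank (7+8)/2 = 7.5.
Treatment values → pooled ranks: 3→7.5, 2.1→4, 3.3→10, 3.1→9, 1.9→2, 1.6→1
Rank sum = 7.5 + 4 + 10 + 9 + 2 + 1 = 33.5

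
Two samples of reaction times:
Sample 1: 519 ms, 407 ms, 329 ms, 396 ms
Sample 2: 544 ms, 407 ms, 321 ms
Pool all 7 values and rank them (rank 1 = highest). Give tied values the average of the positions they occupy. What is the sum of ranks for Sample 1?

Sorted (descending): 544, 519, 407, 407, 396, 329, 321
The 2 values of 407 occupy positions 3–4 → average rank (3+4)/2 = 3.5.
Sample 1 values → pooled ranks: 519→2, 407→3.5, 329→6, 396→5
Rank sum = 2 + 3.5 + 6 + 5 = 16.5

16.5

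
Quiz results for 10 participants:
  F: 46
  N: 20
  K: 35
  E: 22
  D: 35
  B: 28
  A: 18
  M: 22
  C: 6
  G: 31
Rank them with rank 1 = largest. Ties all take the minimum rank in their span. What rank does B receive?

Sorted (descending): 46, 35, 35, 31, 28, 22, 22, 20, 18, 6
The 2 values of 35 occupy positions 2–3 → each gets rank 2.
The 2 values of 22 occupy positions 6–7 → each gets rank 6.
B has value 28 → rank 5.

5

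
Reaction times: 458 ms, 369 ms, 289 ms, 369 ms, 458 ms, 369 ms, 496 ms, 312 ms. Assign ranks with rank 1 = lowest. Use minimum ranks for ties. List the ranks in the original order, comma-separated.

Sorted (ascending): 289, 312, 369, 369, 369, 458, 458, 496
The 3 values of 369 occupy positions 3–5 → each gets rank 3.
The 2 values of 458 occupy positions 6–7 → each gets rank 6.

6, 3, 1, 3, 6, 3, 8, 2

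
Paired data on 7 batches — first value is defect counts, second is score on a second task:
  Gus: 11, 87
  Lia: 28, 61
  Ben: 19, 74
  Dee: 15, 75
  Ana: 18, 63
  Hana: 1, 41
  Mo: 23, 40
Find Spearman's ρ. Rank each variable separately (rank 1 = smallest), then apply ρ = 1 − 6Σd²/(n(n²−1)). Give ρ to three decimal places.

-0.357

Ranks of variable 1: 2, 7, 5, 3, 4, 1, 6
Ranks of variable 2: 7, 3, 5, 6, 4, 2, 1
d = r₁ − r₂: -5, 4, 0, -3, 0, -1, 5
d²: 25, 16, 0, 9, 0, 1, 25; Σd² = 76
ρ = 1 − 6·76/(7·48) = 1 − 456/336 = -0.357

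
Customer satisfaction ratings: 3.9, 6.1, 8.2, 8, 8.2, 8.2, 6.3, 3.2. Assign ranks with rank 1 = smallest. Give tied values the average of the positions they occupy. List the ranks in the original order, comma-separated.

2, 3, 7, 5, 7, 7, 4, 1

Sorted (ascending): 3.2, 3.9, 6.1, 6.3, 8, 8.2, 8.2, 8.2
The 3 values of 8.2 occupy positions 6–8 → average rank 7.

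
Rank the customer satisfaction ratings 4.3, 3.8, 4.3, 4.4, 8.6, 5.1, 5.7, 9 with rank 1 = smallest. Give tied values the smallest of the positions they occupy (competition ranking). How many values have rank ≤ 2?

3

Sorted (ascending): 3.8, 4.3, 4.3, 4.4, 5.1, 5.7, 8.6, 9
The 2 values of 4.3 occupy positions 2–3 → each gets rank 2.
Ranks ≤ 2: {1, 2, 2} → 3 values.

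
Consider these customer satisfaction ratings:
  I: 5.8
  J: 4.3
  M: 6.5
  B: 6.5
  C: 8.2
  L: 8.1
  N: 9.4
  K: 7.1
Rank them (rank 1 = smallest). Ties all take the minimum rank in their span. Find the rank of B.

3

Sorted (ascending): 4.3, 5.8, 6.5, 6.5, 7.1, 8.1, 8.2, 9.4
The 2 values of 6.5 occupy positions 3–4 → each gets rank 3.
B has value 6.5 → rank 3.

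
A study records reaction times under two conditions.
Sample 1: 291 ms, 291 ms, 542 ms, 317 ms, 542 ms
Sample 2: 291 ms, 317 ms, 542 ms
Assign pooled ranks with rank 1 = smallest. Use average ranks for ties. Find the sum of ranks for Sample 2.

13.5

Sorted (ascending): 291, 291, 291, 317, 317, 542, 542, 542
The 3 values of 291 occupy positions 1–3 → average rank 2.
The 2 values of 317 occupy positions 4–5 → average rank (4+5)/2 = 4.5.
The 3 values of 542 occupy positions 6–8 → average rank 7.
Sample 2 values → pooled ranks: 291→2, 317→4.5, 542→7
Rank sum = 2 + 4.5 + 7 = 13.5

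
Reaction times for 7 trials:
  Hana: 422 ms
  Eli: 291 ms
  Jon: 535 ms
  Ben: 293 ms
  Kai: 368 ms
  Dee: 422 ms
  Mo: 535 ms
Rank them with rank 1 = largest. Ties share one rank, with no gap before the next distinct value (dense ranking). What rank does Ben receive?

Sorted (descending): 535, 535, 422, 422, 368, 293, 291
The 2 values of 535 share dense rank 1.
The 2 values of 422 share dense rank 2.
Remaining distinct values take the next consecutive integers.
Ben has value 293 ms → rank 4.

4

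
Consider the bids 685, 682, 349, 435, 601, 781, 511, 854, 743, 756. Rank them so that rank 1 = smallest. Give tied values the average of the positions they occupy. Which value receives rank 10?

Sorted (ascending): 349, 435, 511, 601, 682, 685, 743, 756, 781, 854
No ties — each value takes its position as its rank.
Rank 10 → value 854.

854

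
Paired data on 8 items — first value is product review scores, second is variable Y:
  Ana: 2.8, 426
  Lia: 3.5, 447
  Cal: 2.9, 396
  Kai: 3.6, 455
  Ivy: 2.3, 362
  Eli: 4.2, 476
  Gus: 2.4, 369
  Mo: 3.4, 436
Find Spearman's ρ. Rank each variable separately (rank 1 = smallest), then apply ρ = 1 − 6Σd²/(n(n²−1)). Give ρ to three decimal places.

0.976

Ranks of variable 1: 3, 6, 4, 7, 1, 8, 2, 5
Ranks of variable 2: 4, 6, 3, 7, 1, 8, 2, 5
d = r₁ − r₂: -1, 0, 1, 0, 0, 0, 0, 0
d²: 1, 0, 1, 0, 0, 0, 0, 0; Σd² = 2
ρ = 1 − 6·2/(8·63) = 1 − 12/504 = 0.976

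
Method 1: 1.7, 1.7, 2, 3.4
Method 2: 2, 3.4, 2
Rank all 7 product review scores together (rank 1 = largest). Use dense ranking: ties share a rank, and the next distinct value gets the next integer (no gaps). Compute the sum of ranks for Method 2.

5

Sorted (descending): 3.4, 3.4, 2, 2, 2, 1.7, 1.7
The 2 values of 3.4 share dense rank 1.
The 3 values of 2 share dense rank 2.
The 2 values of 1.7 share dense rank 3.
Method 2 values → pooled ranks: 2→2, 3.4→1, 2→2
Rank sum = 2 + 1 + 2 = 5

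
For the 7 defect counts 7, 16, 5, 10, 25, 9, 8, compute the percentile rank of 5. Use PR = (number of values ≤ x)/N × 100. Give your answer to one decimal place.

14.3

N = 7.
Strictly below 5: 0. Equal to 5: 1.
PR = 1/7 × 100 = 14.3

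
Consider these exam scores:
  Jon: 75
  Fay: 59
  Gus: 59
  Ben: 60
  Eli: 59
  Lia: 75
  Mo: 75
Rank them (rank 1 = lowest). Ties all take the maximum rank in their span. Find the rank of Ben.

4

Sorted (ascending): 59, 59, 59, 60, 75, 75, 75
The 3 values of 59 occupy positions 1–3 → each gets rank 3.
The 3 values of 75 occupy positions 5–7 → each gets rank 7.
Ben has value 60 → rank 4.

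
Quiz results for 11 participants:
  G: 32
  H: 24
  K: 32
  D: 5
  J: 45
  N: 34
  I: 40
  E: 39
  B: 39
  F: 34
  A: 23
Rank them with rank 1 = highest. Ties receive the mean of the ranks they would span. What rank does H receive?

9

Sorted (descending): 45, 40, 39, 39, 34, 34, 32, 32, 24, 23, 5
The 2 values of 39 occupy positions 3–4 → average rank (3+4)/2 = 3.5.
The 2 values of 34 occupy positions 5–6 → average rank (5+6)/2 = 5.5.
The 2 values of 32 occupy positions 7–8 → average rank (7+8)/2 = 7.5.
H has value 24 → rank 9.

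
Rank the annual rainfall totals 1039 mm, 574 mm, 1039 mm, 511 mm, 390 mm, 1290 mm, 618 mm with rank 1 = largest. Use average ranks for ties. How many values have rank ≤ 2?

1

Sorted (descending): 1290, 1039, 1039, 618, 574, 511, 390
The 2 values of 1039 occupy positions 2–3 → average rank (2+3)/2 = 2.5.
Ranks ≤ 2: {1} → 1 value.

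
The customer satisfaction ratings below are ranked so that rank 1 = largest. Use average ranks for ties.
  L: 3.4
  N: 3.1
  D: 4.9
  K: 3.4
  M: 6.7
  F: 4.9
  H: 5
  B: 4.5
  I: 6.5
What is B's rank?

Sorted (descending): 6.7, 6.5, 5, 4.9, 4.9, 4.5, 3.4, 3.4, 3.1
The 2 values of 4.9 occupy positions 4–5 → average rank (4+5)/2 = 4.5.
The 2 values of 3.4 occupy positions 7–8 → average rank (7+8)/2 = 7.5.
B has value 4.5 → rank 6.

6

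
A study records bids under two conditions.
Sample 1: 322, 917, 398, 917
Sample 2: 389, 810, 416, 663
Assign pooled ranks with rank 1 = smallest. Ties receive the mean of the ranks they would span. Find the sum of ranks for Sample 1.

Sorted (ascending): 322, 389, 398, 416, 663, 810, 917, 917
The 2 values of 917 occupy positions 7–8 → average rank (7+8)/2 = 7.5.
Sample 1 values → pooled ranks: 322→1, 917→7.5, 398→3, 917→7.5
Rank sum = 1 + 7.5 + 3 + 7.5 = 19

19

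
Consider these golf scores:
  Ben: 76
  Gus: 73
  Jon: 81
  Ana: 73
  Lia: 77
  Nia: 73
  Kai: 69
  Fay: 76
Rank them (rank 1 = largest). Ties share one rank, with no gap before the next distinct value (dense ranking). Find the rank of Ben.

Sorted (descending): 81, 77, 76, 76, 73, 73, 73, 69
The 2 values of 76 share dense rank 3.
The 3 values of 73 share dense rank 4.
Remaining distinct values take the next consecutive integers.
Ben has value 76 → rank 3.

3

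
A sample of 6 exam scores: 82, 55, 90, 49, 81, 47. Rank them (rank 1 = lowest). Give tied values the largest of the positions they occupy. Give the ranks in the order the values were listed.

5, 3, 6, 2, 4, 1

Sorted (ascending): 47, 49, 55, 81, 82, 90
No ties — each value takes its position as its rank.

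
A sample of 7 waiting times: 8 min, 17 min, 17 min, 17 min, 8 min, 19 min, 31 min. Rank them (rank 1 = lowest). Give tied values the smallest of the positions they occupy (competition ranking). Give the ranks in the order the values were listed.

Sorted (ascending): 8, 8, 17, 17, 17, 19, 31
The 2 values of 8 occupy positions 1–2 → each gets rank 1.
The 3 values of 17 occupy positions 3–5 → each gets rank 3.

1, 3, 3, 3, 1, 6, 7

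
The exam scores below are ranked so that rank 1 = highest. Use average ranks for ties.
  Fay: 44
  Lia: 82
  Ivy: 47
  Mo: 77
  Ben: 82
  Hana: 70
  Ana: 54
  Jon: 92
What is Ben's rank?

Sorted (descending): 92, 82, 82, 77, 70, 54, 47, 44
The 2 values of 82 occupy positions 2–3 → average rank (2+3)/2 = 2.5.
Ben has value 82 → rank 2.5.

2.5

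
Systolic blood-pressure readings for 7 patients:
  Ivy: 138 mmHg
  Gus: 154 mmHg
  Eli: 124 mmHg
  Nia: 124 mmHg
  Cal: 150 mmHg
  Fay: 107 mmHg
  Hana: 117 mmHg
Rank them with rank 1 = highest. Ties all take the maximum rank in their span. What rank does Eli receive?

Sorted (descending): 154, 150, 138, 124, 124, 117, 107
The 2 values of 124 occupy positions 4–5 → each gets rank 5.
Eli has value 124 mmHg → rank 5.

5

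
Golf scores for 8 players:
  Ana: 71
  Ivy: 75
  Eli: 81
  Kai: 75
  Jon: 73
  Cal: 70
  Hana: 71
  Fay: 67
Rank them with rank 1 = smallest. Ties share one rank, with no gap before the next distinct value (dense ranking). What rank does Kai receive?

5

Sorted (ascending): 67, 70, 71, 71, 73, 75, 75, 81
The 2 values of 71 share dense rank 3.
The 2 values of 75 share dense rank 5.
Remaining distinct values take the next consecutive integers.
Kai has value 75 → rank 5.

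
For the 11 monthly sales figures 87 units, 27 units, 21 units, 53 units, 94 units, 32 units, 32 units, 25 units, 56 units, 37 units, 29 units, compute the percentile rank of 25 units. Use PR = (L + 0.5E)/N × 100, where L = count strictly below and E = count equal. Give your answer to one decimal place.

N = 11.
Strictly below 25: 1. Equal to 25: 1.
PR = (1 + 0.5·1)/11 × 100 = 13.6

13.6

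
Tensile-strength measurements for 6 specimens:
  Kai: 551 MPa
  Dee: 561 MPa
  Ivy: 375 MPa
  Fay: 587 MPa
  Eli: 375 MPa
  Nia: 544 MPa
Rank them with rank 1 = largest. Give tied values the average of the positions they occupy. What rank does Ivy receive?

5.5

Sorted (descending): 587, 561, 551, 544, 375, 375
The 2 values of 375 occupy positions 5–6 → average rank (5+6)/2 = 5.5.
Ivy has value 375 MPa → rank 5.5.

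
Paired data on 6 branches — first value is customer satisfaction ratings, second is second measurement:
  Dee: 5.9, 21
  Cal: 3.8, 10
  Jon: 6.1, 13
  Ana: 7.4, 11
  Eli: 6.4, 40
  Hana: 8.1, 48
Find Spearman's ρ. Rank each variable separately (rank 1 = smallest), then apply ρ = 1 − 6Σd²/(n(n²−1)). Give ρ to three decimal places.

0.600

Ranks of variable 1: 2, 1, 3, 5, 4, 6
Ranks of variable 2: 4, 1, 3, 2, 5, 6
d = r₁ − r₂: -2, 0, 0, 3, -1, 0
d²: 4, 0, 0, 9, 1, 0; Σd² = 14
ρ = 1 − 6·14/(6·35) = 1 − 84/210 = 0.600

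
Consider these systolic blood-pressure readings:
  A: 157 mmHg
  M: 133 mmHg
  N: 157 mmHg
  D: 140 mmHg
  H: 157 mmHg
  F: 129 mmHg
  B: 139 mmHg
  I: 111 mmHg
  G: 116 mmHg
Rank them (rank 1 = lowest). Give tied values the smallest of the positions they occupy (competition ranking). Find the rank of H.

Sorted (ascending): 111, 116, 129, 133, 139, 140, 157, 157, 157
The 3 values of 157 occupy positions 7–9 → each gets rank 7.
H has value 157 mmHg → rank 7.

7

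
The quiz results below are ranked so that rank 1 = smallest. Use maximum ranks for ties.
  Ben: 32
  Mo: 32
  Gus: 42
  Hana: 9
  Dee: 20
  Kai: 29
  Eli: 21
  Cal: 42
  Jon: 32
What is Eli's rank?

3

Sorted (ascending): 9, 20, 21, 29, 32, 32, 32, 42, 42
The 3 values of 32 occupy positions 5–7 → each gets rank 7.
The 2 values of 42 occupy positions 8–9 → each gets rank 9.
Eli has value 21 → rank 3.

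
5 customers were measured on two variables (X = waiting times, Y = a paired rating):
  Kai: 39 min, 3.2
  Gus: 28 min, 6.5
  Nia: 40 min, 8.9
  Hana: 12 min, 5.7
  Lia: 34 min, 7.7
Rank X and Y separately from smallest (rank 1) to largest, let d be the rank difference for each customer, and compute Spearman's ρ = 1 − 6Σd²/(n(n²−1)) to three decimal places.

Ranks of variable 1: 4, 2, 5, 1, 3
Ranks of variable 2: 1, 3, 5, 2, 4
d = r₁ − r₂: 3, -1, 0, -1, -1
d²: 9, 1, 0, 1, 1; Σd² = 12
ρ = 1 − 6·12/(5·24) = 1 − 72/120 = 0.400

0.400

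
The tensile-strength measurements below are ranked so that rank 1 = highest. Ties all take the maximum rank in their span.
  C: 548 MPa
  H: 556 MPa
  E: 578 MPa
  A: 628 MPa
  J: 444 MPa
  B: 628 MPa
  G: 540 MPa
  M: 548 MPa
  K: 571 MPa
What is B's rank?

Sorted (descending): 628, 628, 578, 571, 556, 548, 548, 540, 444
The 2 values of 628 occupy positions 1–2 → each gets rank 2.
The 2 values of 548 occupy positions 6–7 → each gets rank 7.
B has value 628 MPa → rank 2.

2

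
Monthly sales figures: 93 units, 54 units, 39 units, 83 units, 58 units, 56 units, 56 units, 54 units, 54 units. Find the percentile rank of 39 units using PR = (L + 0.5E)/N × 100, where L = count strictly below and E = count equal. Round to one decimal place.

5.6

N = 9.
Strictly below 39: 0. Equal to 39: 1.
PR = (0 + 0.5·1)/9 × 100 = 5.6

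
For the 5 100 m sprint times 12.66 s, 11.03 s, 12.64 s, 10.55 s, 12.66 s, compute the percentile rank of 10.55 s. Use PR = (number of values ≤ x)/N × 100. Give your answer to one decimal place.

20.0

N = 5.
Strictly below 10.55: 0. Equal to 10.55: 1.
PR = 1/5 × 100 = 20.0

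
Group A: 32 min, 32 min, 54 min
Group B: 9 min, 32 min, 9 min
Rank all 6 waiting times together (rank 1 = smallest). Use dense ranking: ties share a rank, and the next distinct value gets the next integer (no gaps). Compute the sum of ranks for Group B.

4

Sorted (ascending): 9, 9, 32, 32, 32, 54
The 2 values of 9 share dense rank 1.
The 3 values of 32 share dense rank 2.
Remaining distinct values take the next consecutive integers.
Group B values → pooled ranks: 9→1, 32→2, 9→1
Rank sum = 1 + 2 + 1 = 4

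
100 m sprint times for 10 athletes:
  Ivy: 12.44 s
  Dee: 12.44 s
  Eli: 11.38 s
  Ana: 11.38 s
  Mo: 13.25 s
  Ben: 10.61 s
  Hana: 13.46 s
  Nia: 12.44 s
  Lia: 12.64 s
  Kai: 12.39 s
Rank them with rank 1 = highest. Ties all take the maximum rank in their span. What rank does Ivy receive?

Sorted (descending): 13.46, 13.25, 12.64, 12.44, 12.44, 12.44, 12.39, 11.38, 11.38, 10.61
The 3 values of 12.44 occupy positions 4–6 → each gets rank 6.
The 2 values of 11.38 occupy positions 8–9 → each gets rank 9.
Ivy has value 12.44 s → rank 6.

6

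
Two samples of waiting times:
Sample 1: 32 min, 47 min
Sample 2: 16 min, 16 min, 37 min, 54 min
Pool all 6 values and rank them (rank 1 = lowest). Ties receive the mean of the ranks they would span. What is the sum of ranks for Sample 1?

Sorted (ascending): 16, 16, 32, 37, 47, 54
The 2 values of 16 occupy positions 1–2 → average rank (1+2)/2 = 1.5.
Sample 1 values → pooled ranks: 32→3, 47→5
Rank sum = 3 + 5 = 8

8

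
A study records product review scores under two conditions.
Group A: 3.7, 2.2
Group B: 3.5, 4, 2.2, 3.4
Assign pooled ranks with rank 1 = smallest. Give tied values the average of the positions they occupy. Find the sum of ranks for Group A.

Sorted (ascending): 2.2, 2.2, 3.4, 3.5, 3.7, 4
The 2 values of 2.2 occupy positions 1–2 → average rank (1+2)/2 = 1.5.
Group A values → pooled ranks: 3.7→5, 2.2→1.5
Rank sum = 5 + 1.5 = 6.5

6.5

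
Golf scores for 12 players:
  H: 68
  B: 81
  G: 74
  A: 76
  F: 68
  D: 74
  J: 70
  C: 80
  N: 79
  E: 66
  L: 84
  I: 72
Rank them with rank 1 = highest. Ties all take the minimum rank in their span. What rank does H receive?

Sorted (descending): 84, 81, 80, 79, 76, 74, 74, 72, 70, 68, 68, 66
The 2 values of 74 occupy positions 6–7 → each gets rank 6.
The 2 values of 68 occupy positions 10–11 → each gets rank 10.
H has value 68 → rank 10.

10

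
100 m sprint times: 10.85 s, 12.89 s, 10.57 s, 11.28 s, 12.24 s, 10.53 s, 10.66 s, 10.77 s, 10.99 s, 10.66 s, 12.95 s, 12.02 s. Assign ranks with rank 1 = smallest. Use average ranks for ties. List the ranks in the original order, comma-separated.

6, 11, 2, 8, 10, 1, 3.5, 5, 7, 3.5, 12, 9

Sorted (ascending): 10.53, 10.57, 10.66, 10.66, 10.77, 10.85, 10.99, 11.28, 12.02, 12.24, 12.89, 12.95
The 2 values of 10.66 occupy positions 3–4 → average rank (3+4)/2 = 3.5.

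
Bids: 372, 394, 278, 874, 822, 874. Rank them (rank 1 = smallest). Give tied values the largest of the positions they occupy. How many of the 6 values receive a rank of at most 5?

4

Sorted (ascending): 278, 372, 394, 822, 874, 874
The 2 values of 874 occupy positions 5–6 → each gets rank 6.
Ranks ≤ 5: {1, 2, 3, 4} → 4 values.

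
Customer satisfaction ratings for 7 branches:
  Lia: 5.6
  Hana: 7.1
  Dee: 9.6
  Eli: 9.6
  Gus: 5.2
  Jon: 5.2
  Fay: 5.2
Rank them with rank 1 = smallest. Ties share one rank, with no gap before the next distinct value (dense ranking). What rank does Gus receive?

Sorted (ascending): 5.2, 5.2, 5.2, 5.6, 7.1, 9.6, 9.6
The 3 values of 5.2 share dense rank 1.
The 2 values of 9.6 share dense rank 4.
Remaining distinct values take the next consecutive integers.
Gus has value 5.2 → rank 1.

1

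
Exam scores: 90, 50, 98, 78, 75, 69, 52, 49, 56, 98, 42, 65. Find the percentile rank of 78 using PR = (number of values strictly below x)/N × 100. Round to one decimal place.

66.7

N = 12.
Strictly below 78: 8. Equal to 78: 1.
PR = 8/12 × 100 = 66.7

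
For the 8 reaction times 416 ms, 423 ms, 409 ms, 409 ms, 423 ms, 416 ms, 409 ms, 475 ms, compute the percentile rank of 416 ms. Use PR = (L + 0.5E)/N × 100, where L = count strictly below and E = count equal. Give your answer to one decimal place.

N = 8.
Strictly below 416: 3. Equal to 416: 2.
PR = (3 + 0.5·2)/8 × 100 = 50.0

50.0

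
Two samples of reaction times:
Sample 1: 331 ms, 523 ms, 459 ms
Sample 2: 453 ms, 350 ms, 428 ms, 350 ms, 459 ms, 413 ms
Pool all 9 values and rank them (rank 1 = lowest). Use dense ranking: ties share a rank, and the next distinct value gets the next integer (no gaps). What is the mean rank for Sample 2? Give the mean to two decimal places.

3.67

Sorted (ascending): 331, 350, 350, 413, 428, 453, 459, 459, 523
The 2 values of 350 share dense rank 2.
The 2 values of 459 share dense rank 6.
Remaining distinct values take the next consecutive integers.
Sample 2 values → pooled ranks: 453→5, 350→2, 428→4, 350→2, 459→6, 413→3
Mean rank = (5 + 2 + 4 + 2 + 6 + 3) / 6 = 3.67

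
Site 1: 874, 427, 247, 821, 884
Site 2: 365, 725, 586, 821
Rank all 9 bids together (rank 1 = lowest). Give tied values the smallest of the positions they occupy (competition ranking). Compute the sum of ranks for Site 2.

Sorted (ascending): 247, 365, 427, 586, 725, 821, 821, 874, 884
The 2 values of 821 occupy positions 6–7 → each gets rank 6.
Site 2 values → pooled ranks: 365→2, 725→5, 586→4, 821→6
Rank sum = 2 + 5 + 4 + 6 = 17

17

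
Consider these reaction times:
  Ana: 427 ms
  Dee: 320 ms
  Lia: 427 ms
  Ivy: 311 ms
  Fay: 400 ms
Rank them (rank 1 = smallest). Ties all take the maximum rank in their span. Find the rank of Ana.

5

Sorted (ascending): 311, 320, 400, 427, 427
The 2 values of 427 occupy positions 4–5 → each gets rank 5.
Ana has value 427 ms → rank 5.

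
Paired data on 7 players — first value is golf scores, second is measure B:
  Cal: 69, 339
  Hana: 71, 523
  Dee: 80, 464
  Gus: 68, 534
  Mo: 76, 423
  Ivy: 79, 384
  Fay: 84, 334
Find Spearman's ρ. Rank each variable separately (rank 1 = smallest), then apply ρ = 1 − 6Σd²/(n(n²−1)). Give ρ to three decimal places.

-0.536

Ranks of variable 1: 2, 3, 6, 1, 4, 5, 7
Ranks of variable 2: 2, 6, 5, 7, 4, 3, 1
d = r₁ − r₂: 0, -3, 1, -6, 0, 2, 6
d²: 0, 9, 1, 36, 0, 4, 36; Σd² = 86
ρ = 1 − 6·86/(7·48) = 1 − 516/336 = -0.536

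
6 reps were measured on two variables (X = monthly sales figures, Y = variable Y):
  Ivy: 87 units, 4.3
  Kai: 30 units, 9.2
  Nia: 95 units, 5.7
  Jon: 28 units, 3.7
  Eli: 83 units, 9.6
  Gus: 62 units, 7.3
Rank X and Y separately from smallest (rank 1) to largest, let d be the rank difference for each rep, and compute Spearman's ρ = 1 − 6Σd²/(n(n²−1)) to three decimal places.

0.086

Ranks of variable 1: 5, 2, 6, 1, 4, 3
Ranks of variable 2: 2, 5, 3, 1, 6, 4
d = r₁ − r₂: 3, -3, 3, 0, -2, -1
d²: 9, 9, 9, 0, 4, 1; Σd² = 32
ρ = 1 − 6·32/(6·35) = 1 − 192/210 = 0.086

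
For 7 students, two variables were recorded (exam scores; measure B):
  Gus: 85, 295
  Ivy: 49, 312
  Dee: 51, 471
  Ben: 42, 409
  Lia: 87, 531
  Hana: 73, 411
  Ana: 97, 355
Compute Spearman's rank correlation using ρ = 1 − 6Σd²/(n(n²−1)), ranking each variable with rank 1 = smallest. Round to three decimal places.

0.071

Ranks of variable 1: 5, 2, 3, 1, 6, 4, 7
Ranks of variable 2: 1, 2, 6, 4, 7, 5, 3
d = r₁ − r₂: 4, 0, -3, -3, -1, -1, 4
d²: 16, 0, 9, 9, 1, 1, 16; Σd² = 52
ρ = 1 − 6·52/(7·48) = 1 − 312/336 = 0.071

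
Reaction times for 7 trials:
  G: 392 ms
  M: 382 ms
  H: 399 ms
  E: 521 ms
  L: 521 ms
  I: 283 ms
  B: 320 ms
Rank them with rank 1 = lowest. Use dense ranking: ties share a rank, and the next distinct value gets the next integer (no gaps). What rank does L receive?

Sorted (ascending): 283, 320, 382, 392, 399, 521, 521
The 2 values of 521 share dense rank 6.
Remaining distinct values take the next consecutive integers.
L has value 521 ms → rank 6.

6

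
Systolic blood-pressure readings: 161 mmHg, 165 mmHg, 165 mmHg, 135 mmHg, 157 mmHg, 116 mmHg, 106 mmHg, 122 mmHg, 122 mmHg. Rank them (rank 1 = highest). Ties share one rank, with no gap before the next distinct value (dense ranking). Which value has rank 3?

157

Sorted (descending): 165, 165, 161, 157, 135, 122, 122, 116, 106
The 2 values of 165 share dense rank 1.
The 2 values of 122 share dense rank 5.
Remaining distinct values take the next consecutive integers.
Rank 3 → value 157.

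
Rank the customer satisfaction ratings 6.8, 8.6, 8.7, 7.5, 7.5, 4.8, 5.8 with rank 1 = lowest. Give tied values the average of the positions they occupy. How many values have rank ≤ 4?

Sorted (ascending): 4.8, 5.8, 6.8, 7.5, 7.5, 8.6, 8.7
The 2 values of 7.5 occupy positions 4–5 → average rank (4+5)/2 = 4.5.
Ranks ≤ 4: {1, 2, 3} → 3 values.

3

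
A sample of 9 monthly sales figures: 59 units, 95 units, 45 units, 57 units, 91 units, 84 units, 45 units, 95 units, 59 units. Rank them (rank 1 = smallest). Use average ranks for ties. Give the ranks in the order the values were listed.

4.5, 8.5, 1.5, 3, 7, 6, 1.5, 8.5, 4.5

Sorted (ascending): 45, 45, 57, 59, 59, 84, 91, 95, 95
The 2 values of 45 occupy positions 1–2 → average rank (1+2)/2 = 1.5.
The 2 values of 59 occupy positions 4–5 → average rank (4+5)/2 = 4.5.
The 2 values of 95 occupy positions 8–9 → average rank (8+9)/2 = 8.5.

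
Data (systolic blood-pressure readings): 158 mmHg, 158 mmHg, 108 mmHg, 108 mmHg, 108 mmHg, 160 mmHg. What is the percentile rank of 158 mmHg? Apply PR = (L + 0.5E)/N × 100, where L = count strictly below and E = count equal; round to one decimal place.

N = 6.
Strictly below 158: 3. Equal to 158: 2.
PR = (3 + 0.5·2)/6 × 100 = 66.7

66.7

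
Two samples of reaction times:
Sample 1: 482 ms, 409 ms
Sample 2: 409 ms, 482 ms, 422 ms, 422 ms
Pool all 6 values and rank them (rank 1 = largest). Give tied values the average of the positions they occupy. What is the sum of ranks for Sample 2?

14

Sorted (descending): 482, 482, 422, 422, 409, 409
The 2 values of 482 occupy positions 1–2 → average rank (1+2)/2 = 1.5.
The 2 values of 422 occupy positions 3–4 → average rank (3+4)/2 = 3.5.
The 2 values of 409 occupy positions 5–6 → average rank (5+6)/2 = 5.5.
Sample 2 values → pooled ranks: 409→5.5, 482→1.5, 422→3.5, 422→3.5
Rank sum = 5.5 + 1.5 + 3.5 + 3.5 = 14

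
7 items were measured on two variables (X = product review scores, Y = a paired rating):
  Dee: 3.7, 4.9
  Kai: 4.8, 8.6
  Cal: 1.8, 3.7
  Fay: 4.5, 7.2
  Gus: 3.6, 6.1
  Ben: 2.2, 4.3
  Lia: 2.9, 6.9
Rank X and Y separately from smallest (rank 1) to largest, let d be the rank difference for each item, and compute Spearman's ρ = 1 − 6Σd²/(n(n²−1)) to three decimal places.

0.857

Ranks of variable 1: 5, 7, 1, 6, 4, 2, 3
Ranks of variable 2: 3, 7, 1, 6, 4, 2, 5
d = r₁ − r₂: 2, 0, 0, 0, 0, 0, -2
d²: 4, 0, 0, 0, 0, 0, 4; Σd² = 8
ρ = 1 − 6·8/(7·48) = 1 − 48/336 = 0.857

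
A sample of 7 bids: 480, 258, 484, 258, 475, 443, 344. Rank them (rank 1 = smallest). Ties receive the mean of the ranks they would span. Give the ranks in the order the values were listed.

Sorted (ascending): 258, 258, 344, 443, 475, 480, 484
The 2 values of 258 occupy positions 1–2 → average rank (1+2)/2 = 1.5.

6, 1.5, 7, 1.5, 5, 4, 3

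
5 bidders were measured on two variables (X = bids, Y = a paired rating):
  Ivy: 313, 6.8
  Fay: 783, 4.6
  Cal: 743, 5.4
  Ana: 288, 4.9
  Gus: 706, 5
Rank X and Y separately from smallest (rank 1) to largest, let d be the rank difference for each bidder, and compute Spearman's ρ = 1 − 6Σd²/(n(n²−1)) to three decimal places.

-0.300

Ranks of variable 1: 2, 5, 4, 1, 3
Ranks of variable 2: 5, 1, 4, 2, 3
d = r₁ − r₂: -3, 4, 0, -1, 0
d²: 9, 16, 0, 1, 0; Σd² = 26
ρ = 1 − 6·26/(5·24) = 1 − 156/120 = -0.300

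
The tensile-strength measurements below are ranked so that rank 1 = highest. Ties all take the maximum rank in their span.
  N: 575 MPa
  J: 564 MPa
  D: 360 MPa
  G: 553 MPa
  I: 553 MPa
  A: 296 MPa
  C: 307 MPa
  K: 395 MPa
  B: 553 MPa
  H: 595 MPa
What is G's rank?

Sorted (descending): 595, 575, 564, 553, 553, 553, 395, 360, 307, 296
The 3 values of 553 occupy positions 4–6 → each gets rank 6.
G has value 553 MPa → rank 6.

6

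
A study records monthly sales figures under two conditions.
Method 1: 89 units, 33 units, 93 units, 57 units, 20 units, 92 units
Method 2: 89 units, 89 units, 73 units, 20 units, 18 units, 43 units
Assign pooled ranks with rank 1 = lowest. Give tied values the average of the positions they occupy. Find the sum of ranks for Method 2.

33.5

Sorted (ascending): 18, 20, 20, 33, 43, 57, 73, 89, 89, 89, 92, 93
The 2 values of 20 occupy positions 2–3 → average rank (2+3)/2 = 2.5.
The 3 values of 89 occupy positions 8–10 → average rank 9.
Method 2 values → pooled ranks: 89→9, 89→9, 73→7, 20→2.5, 18→1, 43→5
Rank sum = 9 + 9 + 7 + 2.5 + 1 + 5 = 33.5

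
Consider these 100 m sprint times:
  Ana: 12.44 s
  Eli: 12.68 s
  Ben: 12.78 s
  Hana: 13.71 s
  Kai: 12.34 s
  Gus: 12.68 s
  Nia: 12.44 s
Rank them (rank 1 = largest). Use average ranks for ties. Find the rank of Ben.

Sorted (descending): 13.71, 12.78, 12.68, 12.68, 12.44, 12.44, 12.34
The 2 values of 12.68 occupy positions 3–4 → average rank (3+4)/2 = 3.5.
The 2 values of 12.44 occupy positions 5–6 → average rank (5+6)/2 = 5.5.
Ben has value 12.78 s → rank 2.

2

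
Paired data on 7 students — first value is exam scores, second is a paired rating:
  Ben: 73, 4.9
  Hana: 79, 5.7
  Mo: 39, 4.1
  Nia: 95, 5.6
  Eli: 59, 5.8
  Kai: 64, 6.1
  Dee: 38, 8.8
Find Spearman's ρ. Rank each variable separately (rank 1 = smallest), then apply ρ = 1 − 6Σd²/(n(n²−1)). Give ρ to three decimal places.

Ranks of variable 1: 5, 6, 2, 7, 3, 4, 1
Ranks of variable 2: 2, 4, 1, 3, 5, 6, 7
d = r₁ − r₂: 3, 2, 1, 4, -2, -2, -6
d²: 9, 4, 1, 16, 4, 4, 36; Σd² = 74
ρ = 1 − 6·74/(7·48) = 1 − 444/336 = -0.321

-0.321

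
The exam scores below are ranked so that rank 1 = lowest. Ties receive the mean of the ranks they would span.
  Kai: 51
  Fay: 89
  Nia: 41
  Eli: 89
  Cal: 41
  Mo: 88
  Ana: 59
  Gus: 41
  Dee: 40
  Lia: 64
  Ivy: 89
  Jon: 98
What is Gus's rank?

3

Sorted (ascending): 40, 41, 41, 41, 51, 59, 64, 88, 89, 89, 89, 98
The 3 values of 41 occupy positions 2–4 → average rank 3.
The 3 values of 89 occupy positions 9–11 → average rank 10.
Gus has value 41 → rank 3.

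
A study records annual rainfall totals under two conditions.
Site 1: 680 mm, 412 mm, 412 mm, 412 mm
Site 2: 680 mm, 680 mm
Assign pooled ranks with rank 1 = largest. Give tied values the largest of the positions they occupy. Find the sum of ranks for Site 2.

Sorted (descending): 680, 680, 680, 412, 412, 412
The 3 values of 680 occupy positions 1–3 → each gets rank 3.
The 3 values of 412 occupy positions 4–6 → each gets rank 6.
Site 2 values → pooled ranks: 680→3, 680→3
Rank sum = 3 + 3 = 6

6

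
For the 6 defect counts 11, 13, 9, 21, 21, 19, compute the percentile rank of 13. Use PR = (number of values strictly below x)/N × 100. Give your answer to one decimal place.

N = 6.
Strictly below 13: 2. Equal to 13: 1.
PR = 2/6 × 100 = 33.3

33.3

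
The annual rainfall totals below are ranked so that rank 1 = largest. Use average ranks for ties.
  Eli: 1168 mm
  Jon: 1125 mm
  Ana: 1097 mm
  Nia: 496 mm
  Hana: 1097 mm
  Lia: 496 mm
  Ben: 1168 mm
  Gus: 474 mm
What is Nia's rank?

Sorted (descending): 1168, 1168, 1125, 1097, 1097, 496, 496, 474
The 2 values of 1168 occupy positions 1–2 → average rank (1+2)/2 = 1.5.
The 2 values of 1097 occupy positions 4–5 → average rank (4+5)/2 = 4.5.
The 2 values of 496 occupy positions 6–7 → average rank (6+7)/2 = 6.5.
Nia has value 496 mm → rank 6.5.

6.5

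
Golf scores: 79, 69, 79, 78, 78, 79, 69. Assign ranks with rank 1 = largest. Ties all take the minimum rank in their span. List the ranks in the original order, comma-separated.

Sorted (descending): 79, 79, 79, 78, 78, 69, 69
The 3 values of 79 occupy positions 1–3 → each gets rank 1.
The 2 values of 78 occupy positions 4–5 → each gets rank 4.
The 2 values of 69 occupy positions 6–7 → each gets rank 6.

1, 6, 1, 4, 4, 1, 6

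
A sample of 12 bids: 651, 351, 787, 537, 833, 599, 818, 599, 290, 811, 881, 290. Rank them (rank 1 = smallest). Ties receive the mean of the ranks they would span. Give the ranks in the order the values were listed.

7, 3, 8, 4, 11, 5.5, 10, 5.5, 1.5, 9, 12, 1.5

Sorted (ascending): 290, 290, 351, 537, 599, 599, 651, 787, 811, 818, 833, 881
The 2 values of 290 occupy positions 1–2 → average rank (1+2)/2 = 1.5.
The 2 values of 599 occupy positions 5–6 → average rank (5+6)/2 = 5.5.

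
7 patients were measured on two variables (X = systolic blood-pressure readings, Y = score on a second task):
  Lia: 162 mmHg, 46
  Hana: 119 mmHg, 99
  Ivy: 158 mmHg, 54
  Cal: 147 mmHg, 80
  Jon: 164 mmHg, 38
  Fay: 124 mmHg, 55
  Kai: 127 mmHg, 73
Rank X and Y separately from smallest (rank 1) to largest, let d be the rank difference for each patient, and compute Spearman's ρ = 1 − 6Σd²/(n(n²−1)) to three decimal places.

Ranks of variable 1: 6, 1, 5, 4, 7, 2, 3
Ranks of variable 2: 2, 7, 3, 6, 1, 4, 5
d = r₁ − r₂: 4, -6, 2, -2, 6, -2, -2
d²: 16, 36, 4, 4, 36, 4, 4; Σd² = 104
ρ = 1 − 6·104/(7·48) = 1 − 624/336 = -0.857

-0.857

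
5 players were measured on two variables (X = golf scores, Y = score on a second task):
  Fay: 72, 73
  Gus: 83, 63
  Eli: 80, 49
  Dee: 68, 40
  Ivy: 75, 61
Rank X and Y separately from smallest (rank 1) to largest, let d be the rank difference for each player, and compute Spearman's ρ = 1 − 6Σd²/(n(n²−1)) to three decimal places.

0.300

Ranks of variable 1: 2, 5, 4, 1, 3
Ranks of variable 2: 5, 4, 2, 1, 3
d = r₁ − r₂: -3, 1, 2, 0, 0
d²: 9, 1, 4, 0, 0; Σd² = 14
ρ = 1 − 6·14/(5·24) = 1 − 84/120 = 0.300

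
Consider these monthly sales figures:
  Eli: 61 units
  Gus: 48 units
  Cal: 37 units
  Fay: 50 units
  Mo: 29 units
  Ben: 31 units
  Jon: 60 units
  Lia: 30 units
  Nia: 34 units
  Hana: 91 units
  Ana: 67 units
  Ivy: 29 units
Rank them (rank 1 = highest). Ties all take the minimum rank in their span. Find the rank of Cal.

Sorted (descending): 91, 67, 61, 60, 50, 48, 37, 34, 31, 30, 29, 29
The 2 values of 29 occupy positions 11–12 → each gets rank 11.
Cal has value 37 units → rank 7.

7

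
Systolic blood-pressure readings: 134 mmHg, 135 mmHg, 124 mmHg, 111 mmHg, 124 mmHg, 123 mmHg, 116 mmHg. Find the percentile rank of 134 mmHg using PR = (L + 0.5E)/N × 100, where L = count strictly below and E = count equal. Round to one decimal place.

78.6

N = 7.
Strictly below 134: 5. Equal to 134: 1.
PR = (5 + 0.5·1)/7 × 100 = 78.6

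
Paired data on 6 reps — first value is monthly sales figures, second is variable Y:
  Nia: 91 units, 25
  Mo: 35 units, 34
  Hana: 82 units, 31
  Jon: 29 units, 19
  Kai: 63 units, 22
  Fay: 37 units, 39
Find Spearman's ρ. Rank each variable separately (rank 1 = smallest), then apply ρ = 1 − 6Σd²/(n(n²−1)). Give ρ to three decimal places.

Ranks of variable 1: 6, 2, 5, 1, 4, 3
Ranks of variable 2: 3, 5, 4, 1, 2, 6
d = r₁ − r₂: 3, -3, 1, 0, 2, -3
d²: 9, 9, 1, 0, 4, 9; Σd² = 32
ρ = 1 − 6·32/(6·35) = 1 − 192/210 = 0.086

0.086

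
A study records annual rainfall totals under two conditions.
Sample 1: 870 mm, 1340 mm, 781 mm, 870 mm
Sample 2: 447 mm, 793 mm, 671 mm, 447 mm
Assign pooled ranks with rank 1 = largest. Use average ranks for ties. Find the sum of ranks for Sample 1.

Sorted (descending): 1340, 870, 870, 793, 781, 671, 447, 447
The 2 values of 870 occupy positions 2–3 → average rank (2+3)/2 = 2.5.
The 2 values of 447 occupy positions 7–8 → average rank (7+8)/2 = 7.5.
Sample 1 values → pooled ranks: 870→2.5, 1340→1, 781→5, 870→2.5
Rank sum = 2.5 + 1 + 5 + 2.5 = 11

11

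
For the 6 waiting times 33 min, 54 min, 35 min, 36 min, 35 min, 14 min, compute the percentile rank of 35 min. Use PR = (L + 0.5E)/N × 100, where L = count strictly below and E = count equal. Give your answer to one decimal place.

50.0

N = 6.
Strictly below 35: 2. Equal to 35: 2.
PR = (2 + 0.5·2)/6 × 100 = 50.0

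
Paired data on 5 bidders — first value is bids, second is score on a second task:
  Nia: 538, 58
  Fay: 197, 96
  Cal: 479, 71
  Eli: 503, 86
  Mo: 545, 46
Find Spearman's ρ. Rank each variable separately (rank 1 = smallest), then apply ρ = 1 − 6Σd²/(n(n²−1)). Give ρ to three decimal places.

Ranks of variable 1: 4, 1, 2, 3, 5
Ranks of variable 2: 2, 5, 3, 4, 1
d = r₁ − r₂: 2, -4, -1, -1, 4
d²: 4, 16, 1, 1, 16; Σd² = 38
ρ = 1 − 6·38/(5·24) = 1 − 228/120 = -0.900

-0.900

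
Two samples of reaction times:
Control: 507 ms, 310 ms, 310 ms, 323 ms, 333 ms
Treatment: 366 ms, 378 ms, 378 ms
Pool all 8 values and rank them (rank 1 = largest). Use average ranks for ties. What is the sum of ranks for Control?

27

Sorted (descending): 507, 378, 378, 366, 333, 323, 310, 310
The 2 values of 378 occupy positions 2–3 → average rank (2+3)/2 = 2.5.
The 2 values of 310 occupy positions 7–8 → average rank (7+8)/2 = 7.5.
Control values → pooled ranks: 507→1, 310→7.5, 310→7.5, 323→6, 333→5
Rank sum = 1 + 7.5 + 7.5 + 6 + 5 = 27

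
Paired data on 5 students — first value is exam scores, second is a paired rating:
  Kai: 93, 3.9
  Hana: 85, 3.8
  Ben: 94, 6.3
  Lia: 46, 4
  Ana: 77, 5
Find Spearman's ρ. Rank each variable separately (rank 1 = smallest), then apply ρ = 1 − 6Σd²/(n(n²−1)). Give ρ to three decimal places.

Ranks of variable 1: 4, 3, 5, 1, 2
Ranks of variable 2: 2, 1, 5, 3, 4
d = r₁ − r₂: 2, 2, 0, -2, -2
d²: 4, 4, 0, 4, 4; Σd² = 16
ρ = 1 − 6·16/(5·24) = 1 − 96/120 = 0.200

0.200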